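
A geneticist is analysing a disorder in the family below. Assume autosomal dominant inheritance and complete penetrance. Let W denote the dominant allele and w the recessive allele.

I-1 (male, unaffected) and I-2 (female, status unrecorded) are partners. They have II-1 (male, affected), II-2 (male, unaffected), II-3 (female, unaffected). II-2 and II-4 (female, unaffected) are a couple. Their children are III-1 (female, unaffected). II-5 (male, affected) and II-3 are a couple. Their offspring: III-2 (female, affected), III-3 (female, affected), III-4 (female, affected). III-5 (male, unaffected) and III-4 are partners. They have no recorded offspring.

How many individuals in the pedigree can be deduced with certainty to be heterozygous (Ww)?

5

Obligate heterozygotes: I-2 passed W to II-1 (Ww, whose w came from I-1) and passed w to II-2 (ww), so I-2 is Ww; II-1 is affected so carries W and received w from I-1 (ww), so II-1 is Ww; III-2 is affected so carries W and received w from II-3 (ww), so III-2 is Ww; III-3 is affected so carries W and received w from II-3 (ww), so III-3 is Ww; III-4 is affected so carries W and received w from II-3 (ww), so III-4 is Ww.
Every other individual is either homozygous by phenotype or has at least one consistent homozygous assignment, so the count is 5.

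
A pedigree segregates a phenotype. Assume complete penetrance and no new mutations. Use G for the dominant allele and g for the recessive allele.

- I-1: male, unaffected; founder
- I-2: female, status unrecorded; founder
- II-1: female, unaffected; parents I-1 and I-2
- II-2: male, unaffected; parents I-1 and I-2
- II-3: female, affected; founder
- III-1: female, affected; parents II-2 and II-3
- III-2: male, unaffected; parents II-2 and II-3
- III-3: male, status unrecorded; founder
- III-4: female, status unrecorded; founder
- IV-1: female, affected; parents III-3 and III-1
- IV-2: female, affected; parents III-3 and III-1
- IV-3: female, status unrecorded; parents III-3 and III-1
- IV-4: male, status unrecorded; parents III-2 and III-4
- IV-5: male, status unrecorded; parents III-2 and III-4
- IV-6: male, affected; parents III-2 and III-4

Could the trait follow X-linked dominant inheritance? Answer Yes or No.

Yes

A consistent assignment under X-linked dominant exists: I-1 X^g Y, I-2 X^G X^g, II-1 X^g X^g, II-2 X^g Y, II-3 X^G X^g, III-1 X^G X^g, III-2 X^g Y, III-3 X^G Y, III-4 X^G X^G, IV-1 X^G X^G, IV-2 X^G X^G, IV-3 X^G X^G, IV-4 X^G Y, IV-5 X^G Y, IV-6 X^G Y.
In this assignment every recorded phenotype matches its genotype and every non-founder's genotype is obtainable from its parents' genotypes, so the pedigree is consistent.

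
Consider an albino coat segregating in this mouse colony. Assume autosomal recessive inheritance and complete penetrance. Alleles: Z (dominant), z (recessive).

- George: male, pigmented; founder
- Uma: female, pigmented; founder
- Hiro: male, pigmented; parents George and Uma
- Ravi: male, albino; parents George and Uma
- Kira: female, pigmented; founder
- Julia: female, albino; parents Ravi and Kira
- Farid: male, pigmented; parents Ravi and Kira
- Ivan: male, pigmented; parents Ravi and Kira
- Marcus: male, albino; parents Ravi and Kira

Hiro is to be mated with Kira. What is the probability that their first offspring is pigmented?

George is pigmented so carries Z and passed z to Ravi (zz), so George is Zz.
Uma is pigmented so carries Z and passed z to Ravi (zz), so Uma is Zz.
Hiro is a pigmented offspring of George (Zz) × Uma (Zz), whose cross gives 1/4 ZZ : 1/2 Zz : 1/4 zz; conditioning on being pigmented, Hiro is ZZ with probability 1/3, Zz with probability 2/3.
Kira is pigmented so carries Z and passed z to Julia (zz), so Kira is Zz.
Summing over parental genotype combinations, P(offspring is pigmented) = 1/3·1 + 2/3·3/4 = 5/6.

5/6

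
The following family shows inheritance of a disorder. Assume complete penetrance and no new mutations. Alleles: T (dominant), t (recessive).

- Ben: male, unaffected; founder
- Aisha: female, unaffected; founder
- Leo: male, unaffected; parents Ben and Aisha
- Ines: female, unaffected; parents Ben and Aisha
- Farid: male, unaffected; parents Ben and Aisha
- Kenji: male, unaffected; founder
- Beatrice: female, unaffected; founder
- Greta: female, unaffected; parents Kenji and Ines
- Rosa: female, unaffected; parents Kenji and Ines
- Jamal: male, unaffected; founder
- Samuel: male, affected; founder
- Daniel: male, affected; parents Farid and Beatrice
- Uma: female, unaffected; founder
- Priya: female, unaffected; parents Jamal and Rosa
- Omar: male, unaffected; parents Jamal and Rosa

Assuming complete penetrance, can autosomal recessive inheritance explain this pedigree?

A consistent assignment under autosomal recessive exists: Ben TT, Aisha Tt, Leo TT, Ines TT, Farid Tt, Kenji TT, Beatrice Tt, Greta TT, Rosa TT, Jamal TT, Samuel tt, Daniel tt, Uma TT, Priya TT, Omar TT.
In this assignment every recorded phenotype matches its genotype and every non-founder's genotype is obtainable from its parents' genotypes, so the pedigree is consistent.

Yes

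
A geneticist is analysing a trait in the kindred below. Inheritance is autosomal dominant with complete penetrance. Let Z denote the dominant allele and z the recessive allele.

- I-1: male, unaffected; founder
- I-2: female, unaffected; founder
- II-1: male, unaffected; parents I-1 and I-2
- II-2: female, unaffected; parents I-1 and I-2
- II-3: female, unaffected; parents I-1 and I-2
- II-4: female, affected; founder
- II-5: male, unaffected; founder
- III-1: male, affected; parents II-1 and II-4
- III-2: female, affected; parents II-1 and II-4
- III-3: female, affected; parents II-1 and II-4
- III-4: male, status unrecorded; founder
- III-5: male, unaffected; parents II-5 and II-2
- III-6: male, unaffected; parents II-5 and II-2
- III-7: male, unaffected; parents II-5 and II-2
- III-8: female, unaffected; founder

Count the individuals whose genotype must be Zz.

Obligate heterozygotes: III-1 is affected so carries Z and received z from II-1 (zz), so III-1 is Zz; III-2 is affected so carries Z and received z from II-1 (zz), so III-2 is Zz; III-3 is affected so carries Z and received z from II-1 (zz), so III-3 is Zz.
Every other individual is either homozygous by phenotype or has at least one consistent homozygous assignment, so the count is 3.

3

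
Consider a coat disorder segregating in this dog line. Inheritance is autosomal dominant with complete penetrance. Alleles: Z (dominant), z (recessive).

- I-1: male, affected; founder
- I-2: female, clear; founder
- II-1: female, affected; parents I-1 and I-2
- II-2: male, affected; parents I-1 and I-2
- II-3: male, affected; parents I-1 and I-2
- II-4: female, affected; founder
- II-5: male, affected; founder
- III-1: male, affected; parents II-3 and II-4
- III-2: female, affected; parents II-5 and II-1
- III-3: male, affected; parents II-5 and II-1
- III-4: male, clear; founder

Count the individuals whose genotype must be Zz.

Obligate heterozygotes: II-1 is affected so carries Z and received z from I-2 (zz), so II-1 is Zz; II-2 is affected so carries Z and received z from I-2 (zz), so II-2 is Zz; II-3 is affected so carries Z and received z from I-2 (zz), so II-3 is Zz.
Every other individual is either homozygous by phenotype or has at least one consistent homozygous assignment, so the count is 3.

3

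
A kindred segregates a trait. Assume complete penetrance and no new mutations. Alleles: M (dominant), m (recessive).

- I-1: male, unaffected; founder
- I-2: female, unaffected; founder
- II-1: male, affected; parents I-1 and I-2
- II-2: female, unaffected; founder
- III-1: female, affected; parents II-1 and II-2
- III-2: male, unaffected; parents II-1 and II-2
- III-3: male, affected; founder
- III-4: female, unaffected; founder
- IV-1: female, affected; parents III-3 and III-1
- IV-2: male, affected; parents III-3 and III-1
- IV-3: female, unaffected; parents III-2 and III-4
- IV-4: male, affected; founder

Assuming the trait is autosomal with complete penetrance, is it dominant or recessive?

I-1 and I-2 are both unaffected yet have an affected child II-1. Under dominance, an affected child requires at least one affected parent, so the trait cannot be dominant.

recessive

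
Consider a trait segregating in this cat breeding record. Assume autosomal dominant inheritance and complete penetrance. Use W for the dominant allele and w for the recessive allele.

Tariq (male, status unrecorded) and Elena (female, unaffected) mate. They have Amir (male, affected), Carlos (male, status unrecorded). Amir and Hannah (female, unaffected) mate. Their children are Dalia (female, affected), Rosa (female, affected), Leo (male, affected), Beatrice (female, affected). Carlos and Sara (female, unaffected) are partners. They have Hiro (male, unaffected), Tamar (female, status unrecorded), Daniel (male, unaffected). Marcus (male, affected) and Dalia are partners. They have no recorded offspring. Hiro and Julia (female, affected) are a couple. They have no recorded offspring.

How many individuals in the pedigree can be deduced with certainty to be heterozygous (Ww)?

5

Obligate heterozygotes: Amir is affected so carries W and received w from Elena (ww), so Amir is Ww; Dalia is affected so carries W and received w from Hannah (ww), so Dalia is Ww; Rosa is affected so carries W and received w from Hannah (ww), so Rosa is Ww; Leo is affected so carries W and received w from Hannah (ww), so Leo is Ww; Beatrice is affected so carries W and received w from Hannah (ww), so Beatrice is Ww.
Every other individual is either homozygous by phenotype or has at least one consistent homozygous assignment, so the count is 5.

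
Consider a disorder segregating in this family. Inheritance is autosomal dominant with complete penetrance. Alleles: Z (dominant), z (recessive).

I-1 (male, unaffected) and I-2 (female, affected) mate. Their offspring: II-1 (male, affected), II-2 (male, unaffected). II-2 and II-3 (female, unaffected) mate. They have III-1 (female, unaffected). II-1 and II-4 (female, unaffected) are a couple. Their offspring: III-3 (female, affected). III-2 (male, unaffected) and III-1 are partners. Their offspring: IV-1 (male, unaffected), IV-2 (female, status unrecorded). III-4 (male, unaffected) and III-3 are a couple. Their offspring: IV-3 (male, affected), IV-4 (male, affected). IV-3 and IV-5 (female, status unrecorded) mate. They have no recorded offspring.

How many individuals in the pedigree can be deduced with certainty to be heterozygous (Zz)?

Obligate heterozygotes: I-2 is affected so carries Z and passed z to II-2 (zz), so I-2 is Zz; II-1 is affected so carries Z and received z from I-1 (zz), so II-1 is Zz; III-3 is affected so carries Z and received z from II-4 (zz), so III-3 is Zz; IV-3 is affected so carries Z and received z from III-4 (zz), so IV-3 is Zz; IV-4 is affected so carries Z and received z from III-4 (zz), so IV-4 is Zz.
Every other individual is either homozygous by phenotype or has at least one consistent homozygous assignment, so the count is 5.

5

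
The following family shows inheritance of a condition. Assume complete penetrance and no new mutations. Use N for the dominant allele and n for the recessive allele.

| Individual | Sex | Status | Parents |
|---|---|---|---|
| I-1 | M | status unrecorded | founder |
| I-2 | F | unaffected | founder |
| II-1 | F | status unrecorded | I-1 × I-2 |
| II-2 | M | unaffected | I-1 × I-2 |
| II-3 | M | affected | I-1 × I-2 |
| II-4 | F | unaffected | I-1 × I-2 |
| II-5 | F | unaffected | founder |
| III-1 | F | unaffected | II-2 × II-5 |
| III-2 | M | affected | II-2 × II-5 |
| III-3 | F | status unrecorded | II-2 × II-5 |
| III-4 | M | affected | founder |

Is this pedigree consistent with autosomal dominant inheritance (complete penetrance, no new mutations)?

Under autosomal dominant, III-2 (affected, male) cannot arise from II-2 (unaffected) × II-5 (unaffected).

No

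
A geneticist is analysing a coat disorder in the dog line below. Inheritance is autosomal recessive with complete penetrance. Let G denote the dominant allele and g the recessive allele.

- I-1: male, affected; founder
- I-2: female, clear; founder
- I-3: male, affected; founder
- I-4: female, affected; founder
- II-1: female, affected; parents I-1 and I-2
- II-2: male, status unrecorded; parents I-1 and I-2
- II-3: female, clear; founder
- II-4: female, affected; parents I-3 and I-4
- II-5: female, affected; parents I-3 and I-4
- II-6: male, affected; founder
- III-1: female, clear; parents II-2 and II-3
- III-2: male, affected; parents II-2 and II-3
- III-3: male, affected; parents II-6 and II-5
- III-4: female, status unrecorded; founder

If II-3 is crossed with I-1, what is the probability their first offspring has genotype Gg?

II-3 is clear so carries G and passed g to III-2 (gg), so II-3 is Gg.
I-1 is affected, so I-1 is gg.
The cross gives 1/2 Gg : 1/2 gg, so P(offspring has genotype Gg) = 1/2.

1/2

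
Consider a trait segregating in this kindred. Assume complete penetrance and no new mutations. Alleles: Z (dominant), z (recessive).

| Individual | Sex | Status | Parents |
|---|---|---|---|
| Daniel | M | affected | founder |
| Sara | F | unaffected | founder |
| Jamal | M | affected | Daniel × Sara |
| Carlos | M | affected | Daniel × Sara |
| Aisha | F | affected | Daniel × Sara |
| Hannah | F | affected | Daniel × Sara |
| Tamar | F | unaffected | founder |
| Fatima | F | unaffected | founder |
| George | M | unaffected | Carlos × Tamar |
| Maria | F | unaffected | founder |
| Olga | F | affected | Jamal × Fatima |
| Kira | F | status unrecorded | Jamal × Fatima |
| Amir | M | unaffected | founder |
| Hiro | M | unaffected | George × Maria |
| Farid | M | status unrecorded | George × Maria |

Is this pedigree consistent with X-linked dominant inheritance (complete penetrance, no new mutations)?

No

Under X-linked dominant, Jamal (affected, male) cannot arise from Daniel (affected) × Sara (unaffected).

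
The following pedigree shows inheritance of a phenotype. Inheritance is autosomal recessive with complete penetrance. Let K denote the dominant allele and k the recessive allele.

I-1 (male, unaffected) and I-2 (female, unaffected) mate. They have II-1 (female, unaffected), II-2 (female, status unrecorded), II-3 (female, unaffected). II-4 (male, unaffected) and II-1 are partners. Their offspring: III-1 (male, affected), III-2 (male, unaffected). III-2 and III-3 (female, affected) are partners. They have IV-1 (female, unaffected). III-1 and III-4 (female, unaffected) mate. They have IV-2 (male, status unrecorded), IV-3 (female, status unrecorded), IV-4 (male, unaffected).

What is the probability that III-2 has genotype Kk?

1/2

II-4 is unaffected so carries K and passed k to III-1 (kk), so II-4 is Kk.
II-1 is unaffected so carries K and passed k to III-1 (kk), so II-1 is Kk.
Their cross gives offspring ratios 1/4 KK : 1/2 Kk : 1/4 kk. Conditioning on III-2 being unaffected, P(Kk) = 1/2 / 3/4 = 2/3 before taking III-2's own offspring into account.
III-3 is affected, so III-3 is kk.
Now use III-2's offspring. Probability of each recorded status — unaffected daughter IV-1: 1/2 if III-2 is Kk, 1 if KK.
Bayes: P(Kk) = 2/3·1/2 / (2/3·1/2 + 1/3·1) = 1/2.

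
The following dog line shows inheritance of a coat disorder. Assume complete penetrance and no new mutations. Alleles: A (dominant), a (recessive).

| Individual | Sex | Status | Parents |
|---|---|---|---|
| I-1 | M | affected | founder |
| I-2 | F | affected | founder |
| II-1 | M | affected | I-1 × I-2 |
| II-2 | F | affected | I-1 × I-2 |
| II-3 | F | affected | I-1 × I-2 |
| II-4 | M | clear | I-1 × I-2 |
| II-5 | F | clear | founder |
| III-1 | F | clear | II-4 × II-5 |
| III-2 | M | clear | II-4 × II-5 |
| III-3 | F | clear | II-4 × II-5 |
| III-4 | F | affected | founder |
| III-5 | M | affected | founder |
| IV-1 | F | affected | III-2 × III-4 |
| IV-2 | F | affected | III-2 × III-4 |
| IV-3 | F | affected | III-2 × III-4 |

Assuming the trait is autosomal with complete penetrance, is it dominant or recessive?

dominant

I-1 and I-2 are both affected yet have a clear child II-4. Under a recessive model two affected parents are homozygous and every child would be affected, so the trait cannot be recessive.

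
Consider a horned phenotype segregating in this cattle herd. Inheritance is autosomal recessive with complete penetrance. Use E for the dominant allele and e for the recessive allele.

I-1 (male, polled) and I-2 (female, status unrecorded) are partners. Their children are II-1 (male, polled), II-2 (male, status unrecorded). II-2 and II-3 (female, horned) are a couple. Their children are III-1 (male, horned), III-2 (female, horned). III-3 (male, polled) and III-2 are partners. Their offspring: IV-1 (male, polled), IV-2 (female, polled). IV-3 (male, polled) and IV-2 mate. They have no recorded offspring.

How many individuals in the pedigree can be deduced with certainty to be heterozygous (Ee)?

Obligate heterozygotes: IV-1 is polled so carries E and received e from III-2 (ee), so IV-1 is Ee; IV-2 is polled so carries E and received e from III-2 (ee), so IV-2 is Ee.
Every other individual is either homozygous by phenotype or has at least one consistent homozygous assignment, so the count is 2.

2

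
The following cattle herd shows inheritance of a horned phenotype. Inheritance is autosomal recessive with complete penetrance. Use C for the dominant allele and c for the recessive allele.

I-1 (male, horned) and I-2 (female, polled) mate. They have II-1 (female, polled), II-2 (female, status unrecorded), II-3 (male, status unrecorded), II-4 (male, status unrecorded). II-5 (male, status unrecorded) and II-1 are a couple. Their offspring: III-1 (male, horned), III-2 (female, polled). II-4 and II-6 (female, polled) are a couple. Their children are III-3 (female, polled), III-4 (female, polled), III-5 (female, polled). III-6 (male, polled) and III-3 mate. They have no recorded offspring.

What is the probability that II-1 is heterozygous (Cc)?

1

II-1 is polled so carries C and received c from I-1 (cc), so II-1 is Cc, giving P(Cc) = 1.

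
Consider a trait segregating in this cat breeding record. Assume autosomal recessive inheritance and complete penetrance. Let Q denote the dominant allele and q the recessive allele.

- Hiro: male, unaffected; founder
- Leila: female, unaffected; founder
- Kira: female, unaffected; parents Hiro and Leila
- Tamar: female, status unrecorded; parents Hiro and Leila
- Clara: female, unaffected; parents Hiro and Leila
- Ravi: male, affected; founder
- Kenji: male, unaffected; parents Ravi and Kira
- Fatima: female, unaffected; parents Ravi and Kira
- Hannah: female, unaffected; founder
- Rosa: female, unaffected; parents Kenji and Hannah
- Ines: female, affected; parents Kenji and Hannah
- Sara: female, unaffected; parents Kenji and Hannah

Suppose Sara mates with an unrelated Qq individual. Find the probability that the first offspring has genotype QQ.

Kenji is unaffected so carries Q and received q from Ravi (qq), so Kenji is Qq.
Hannah is unaffected so carries Q and passed q to Ines (qq), so Hannah is Qq.
Sara is an unaffected offspring of Kenji (Qq) × Hannah (Qq), whose cross gives 1/4 QQ : 1/2 Qq : 1/4 qq; conditioning on being unaffected, Sara is QQ with probability 1/3, Qq with probability 2/3.
Summing over parental genotype combinations, P(offspring has genotype QQ) = 1/3·1/2 + 2/3·1/4 = 1/3.

1/3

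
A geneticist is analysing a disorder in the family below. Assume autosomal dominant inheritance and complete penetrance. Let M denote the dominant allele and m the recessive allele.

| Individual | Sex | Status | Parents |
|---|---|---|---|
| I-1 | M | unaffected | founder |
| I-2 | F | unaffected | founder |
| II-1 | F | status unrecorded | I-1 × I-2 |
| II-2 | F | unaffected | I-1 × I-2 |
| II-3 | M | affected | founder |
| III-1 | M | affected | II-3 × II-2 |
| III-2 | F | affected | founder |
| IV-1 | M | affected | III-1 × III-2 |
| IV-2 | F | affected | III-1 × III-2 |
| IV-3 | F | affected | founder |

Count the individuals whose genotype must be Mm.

Obligate heterozygotes: III-1 is affected so carries M and received m from II-2 (mm), so III-1 is Mm.
Every other individual is either homozygous by phenotype or has at least one consistent homozygous assignment, so the count is 1.

1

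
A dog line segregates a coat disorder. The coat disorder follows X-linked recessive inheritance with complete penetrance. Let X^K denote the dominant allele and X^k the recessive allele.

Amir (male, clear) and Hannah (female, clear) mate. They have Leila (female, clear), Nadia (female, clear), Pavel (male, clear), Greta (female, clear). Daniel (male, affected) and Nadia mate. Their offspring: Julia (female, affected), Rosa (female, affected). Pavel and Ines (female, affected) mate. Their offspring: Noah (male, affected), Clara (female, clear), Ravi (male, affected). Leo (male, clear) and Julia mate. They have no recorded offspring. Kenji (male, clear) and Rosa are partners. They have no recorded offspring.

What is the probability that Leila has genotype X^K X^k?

1/2

Amir is clear, so Amir is X^K Y.
Hannah is clear so carries K and passed k to Nadia (X^K X^k, whose K came from Amir), so Hannah is X^K X^k.
Their cross gives offspring ratios 1/2 X^K X^K : 1/2 X^K X^k. Conditioning on Leila being clear, P(X^K X^k) = 1/2 / 1 = 1/2.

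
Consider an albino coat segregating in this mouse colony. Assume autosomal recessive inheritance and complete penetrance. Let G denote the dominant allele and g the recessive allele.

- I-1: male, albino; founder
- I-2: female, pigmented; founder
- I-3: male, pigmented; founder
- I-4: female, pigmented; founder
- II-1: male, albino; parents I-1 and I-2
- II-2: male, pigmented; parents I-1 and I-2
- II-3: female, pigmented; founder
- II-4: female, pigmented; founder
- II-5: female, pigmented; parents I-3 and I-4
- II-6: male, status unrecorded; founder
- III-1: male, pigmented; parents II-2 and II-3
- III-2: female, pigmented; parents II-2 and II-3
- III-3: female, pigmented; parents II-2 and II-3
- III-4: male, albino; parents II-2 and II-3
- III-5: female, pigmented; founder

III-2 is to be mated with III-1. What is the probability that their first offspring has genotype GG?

II-2 is pigmented so carries G and received g from I-1 (gg), so II-2 is Gg.
II-3 is pigmented so carries G and passed g to III-4 (gg), so II-3 is Gg.
III-2 is a pigmented offspring of II-2 (Gg) × II-3 (Gg), whose cross gives 1/4 GG : 1/2 Gg : 1/4 gg; conditioning on being pigmented, III-2 is GG with probability 1/3, Gg with probability 2/3.
III-1 is a pigmented offspring of II-2 (Gg) × II-3 (Gg), whose cross gives 1/4 GG : 1/2 Gg : 1/4 gg; conditioning on being pigmented, III-1 is GG with probability 1/3, Gg with probability 2/3.
Summing over parental genotype combinations, P(offspring has genotype GG) = 1/9·1 + 2/9·1/2 + 2/9·1/2 + 4/9·1/4 = 4/9.

4/9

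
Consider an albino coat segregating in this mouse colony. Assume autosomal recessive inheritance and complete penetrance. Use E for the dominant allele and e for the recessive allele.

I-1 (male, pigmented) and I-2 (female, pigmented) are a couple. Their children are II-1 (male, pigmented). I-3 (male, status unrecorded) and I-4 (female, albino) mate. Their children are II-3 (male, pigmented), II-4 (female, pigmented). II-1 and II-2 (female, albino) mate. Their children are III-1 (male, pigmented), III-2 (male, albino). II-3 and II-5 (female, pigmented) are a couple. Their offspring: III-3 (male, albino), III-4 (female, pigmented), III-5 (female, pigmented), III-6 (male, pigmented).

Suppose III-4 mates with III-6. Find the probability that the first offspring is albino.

II-3 is pigmented so carries E and received e from I-4 (ee), so II-3 is Ee.
II-5 is pigmented so carries E and passed e to III-3 (ee), so II-5 is Ee.
III-4 is a pigmented offspring of II-3 (Ee) × II-5 (Ee), whose cross gives 1/4 EE : 1/2 Ee : 1/4 ee; conditioning on being pigmented, III-4 is EE with probability 1/3, Ee with probability 2/3.
III-6 is a pigmented offspring of II-3 (Ee) × II-5 (Ee), whose cross gives 1/4 EE : 1/2 Ee : 1/4 ee; conditioning on being pigmented, III-6 is EE with probability 1/3, Ee with probability 2/3.
Summing over parental genotype combinations, P(offspring is albino) = 4/9·1/4 = 1/9.

1/9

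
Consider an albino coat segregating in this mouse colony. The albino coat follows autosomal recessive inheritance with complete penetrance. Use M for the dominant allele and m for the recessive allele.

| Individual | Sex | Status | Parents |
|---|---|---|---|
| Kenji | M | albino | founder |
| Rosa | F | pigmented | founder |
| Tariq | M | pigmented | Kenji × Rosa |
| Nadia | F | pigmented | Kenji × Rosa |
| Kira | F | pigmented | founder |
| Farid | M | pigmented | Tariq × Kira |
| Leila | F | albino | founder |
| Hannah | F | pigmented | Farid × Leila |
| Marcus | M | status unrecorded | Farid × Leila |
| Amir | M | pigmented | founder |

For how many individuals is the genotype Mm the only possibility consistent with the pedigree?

3

Obligate heterozygotes: Tariq is pigmented so carries M and received m from Kenji (mm), so Tariq is Mm; Nadia is pigmented so carries M and received m from Kenji (mm), so Nadia is Mm; Hannah is pigmented so carries M and received m from Leila (mm), so Hannah is Mm.
Every other individual is either homozygous by phenotype or has at least one consistent homozygous assignment, so the count is 3.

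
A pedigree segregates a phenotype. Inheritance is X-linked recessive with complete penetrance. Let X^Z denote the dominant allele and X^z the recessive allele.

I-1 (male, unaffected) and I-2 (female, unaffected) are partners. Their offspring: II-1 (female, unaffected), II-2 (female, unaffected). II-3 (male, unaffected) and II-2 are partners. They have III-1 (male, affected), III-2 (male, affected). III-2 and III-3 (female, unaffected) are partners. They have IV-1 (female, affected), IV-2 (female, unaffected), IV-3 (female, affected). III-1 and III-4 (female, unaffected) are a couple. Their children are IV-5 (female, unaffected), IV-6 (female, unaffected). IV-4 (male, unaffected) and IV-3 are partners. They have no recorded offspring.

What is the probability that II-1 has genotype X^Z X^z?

I-1 is unaffected, so I-1 is X^Z Y.
I-2 is unaffected so carries Z and passed z to II-2 (X^Z X^z, whose Z came from I-1), so I-2 is X^Z X^z.
Their cross gives offspring ratios 1/2 X^Z X^Z : 1/2 X^Z X^z. Conditioning on II-1 being unaffected, P(X^Z X^z) = 1/2 / 1 = 1/2.

1/2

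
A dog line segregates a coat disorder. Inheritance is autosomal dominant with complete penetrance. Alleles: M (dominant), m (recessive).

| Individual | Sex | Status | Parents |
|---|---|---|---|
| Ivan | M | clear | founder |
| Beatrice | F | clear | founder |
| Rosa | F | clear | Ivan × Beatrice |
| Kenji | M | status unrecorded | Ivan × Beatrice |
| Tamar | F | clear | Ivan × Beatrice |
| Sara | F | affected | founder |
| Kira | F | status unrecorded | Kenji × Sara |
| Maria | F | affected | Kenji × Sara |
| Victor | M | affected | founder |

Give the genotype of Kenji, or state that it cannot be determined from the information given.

mm

From phenotype alone, Kenji is MM or Mm or mm.
Kenji received m from Ivan (mm) and received m from Beatrice (mm), so Kenji is mm.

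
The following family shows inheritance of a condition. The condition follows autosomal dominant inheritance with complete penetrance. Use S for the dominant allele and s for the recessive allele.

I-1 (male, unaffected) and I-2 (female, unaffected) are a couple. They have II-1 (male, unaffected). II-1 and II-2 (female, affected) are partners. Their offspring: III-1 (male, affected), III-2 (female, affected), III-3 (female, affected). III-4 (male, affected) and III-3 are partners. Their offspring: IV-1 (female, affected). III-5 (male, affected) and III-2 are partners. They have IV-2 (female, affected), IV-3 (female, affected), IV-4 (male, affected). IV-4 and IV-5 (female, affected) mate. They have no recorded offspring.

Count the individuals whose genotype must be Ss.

3

Obligate heterozygotes: III-1 is affected so carries S and received s from II-1 (ss), so III-1 is Ss; III-2 is affected so carries S and received s from II-1 (ss), so III-2 is Ss; III-3 is affected so carries S and received s from II-1 (ss), so III-3 is Ss.
Every other individual is either homozygous by phenotype or has at least one consistent homozygous assignment, so the count is 3.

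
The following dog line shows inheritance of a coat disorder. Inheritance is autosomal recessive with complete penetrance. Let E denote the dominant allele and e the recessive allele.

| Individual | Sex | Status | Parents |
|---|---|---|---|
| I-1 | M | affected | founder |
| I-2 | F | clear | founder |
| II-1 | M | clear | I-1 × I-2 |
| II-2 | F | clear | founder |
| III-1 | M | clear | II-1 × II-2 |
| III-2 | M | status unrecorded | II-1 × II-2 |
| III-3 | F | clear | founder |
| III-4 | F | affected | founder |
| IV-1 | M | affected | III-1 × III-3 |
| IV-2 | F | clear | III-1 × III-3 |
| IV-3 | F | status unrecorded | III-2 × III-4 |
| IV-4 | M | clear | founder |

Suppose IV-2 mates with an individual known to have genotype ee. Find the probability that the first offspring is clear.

III-1 is clear so carries E and passed e to IV-1 (ee), so III-1 is Ee.
III-3 is clear so carries E and passed e to IV-1 (ee), so III-3 is Ee.
IV-2 is a clear offspring of III-1 (Ee) × III-3 (Ee), whose cross gives 1/4 EE : 1/2 Ee : 1/4 ee; conditioning on being clear, IV-2 is EE with probability 1/3, Ee with probability 2/3.
Summing over parental genotype combinations, P(offspring is clear) = 1/3·1 + 2/3·1/2 = 2/3.

2/3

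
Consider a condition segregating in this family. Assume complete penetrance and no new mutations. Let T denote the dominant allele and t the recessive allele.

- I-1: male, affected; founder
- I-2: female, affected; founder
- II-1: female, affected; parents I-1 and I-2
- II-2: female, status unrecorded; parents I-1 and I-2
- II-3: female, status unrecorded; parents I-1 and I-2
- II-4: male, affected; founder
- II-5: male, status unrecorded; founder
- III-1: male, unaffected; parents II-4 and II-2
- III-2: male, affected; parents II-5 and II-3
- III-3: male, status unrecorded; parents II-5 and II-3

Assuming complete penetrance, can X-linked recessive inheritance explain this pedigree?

No assignment of genotypes under X-linked recessive satisfies every parent–offspring relationship, so the pedigree is inconsistent.

No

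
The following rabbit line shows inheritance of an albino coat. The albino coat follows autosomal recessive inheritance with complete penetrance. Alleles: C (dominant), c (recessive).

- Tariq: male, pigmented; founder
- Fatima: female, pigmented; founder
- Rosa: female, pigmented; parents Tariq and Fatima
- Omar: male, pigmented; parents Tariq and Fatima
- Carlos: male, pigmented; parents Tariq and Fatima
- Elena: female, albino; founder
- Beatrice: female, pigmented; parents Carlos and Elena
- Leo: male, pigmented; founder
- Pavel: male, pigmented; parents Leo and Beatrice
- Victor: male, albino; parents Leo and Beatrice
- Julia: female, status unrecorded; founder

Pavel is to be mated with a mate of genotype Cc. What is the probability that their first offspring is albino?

1/6

Leo is pigmented so carries C and passed c to Victor (cc), so Leo is Cc.
Beatrice is pigmented so carries C and received c from Elena (cc), so Beatrice is Cc.
Pavel is a pigmented offspring of Leo (Cc) × Beatrice (Cc), whose cross gives 1/4 CC : 1/2 Cc : 1/4 cc; conditioning on being pigmented, Pavel is CC with probability 1/3, Cc with probability 2/3.
Summing over parental genotype combinations, P(offspring is albino) = 2/3·1/4 = 1/6.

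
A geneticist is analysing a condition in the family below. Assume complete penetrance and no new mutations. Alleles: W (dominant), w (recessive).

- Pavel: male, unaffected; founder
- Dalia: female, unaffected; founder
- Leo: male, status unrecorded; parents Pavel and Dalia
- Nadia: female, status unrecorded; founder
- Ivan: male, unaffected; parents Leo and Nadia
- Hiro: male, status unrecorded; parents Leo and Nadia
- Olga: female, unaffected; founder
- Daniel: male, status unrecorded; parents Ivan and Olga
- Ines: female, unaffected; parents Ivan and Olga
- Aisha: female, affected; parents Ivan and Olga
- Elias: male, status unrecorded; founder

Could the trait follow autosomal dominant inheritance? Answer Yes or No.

No

Under autosomal dominant, Aisha (affected, female) cannot arise from Ivan (unaffected) × Olga (unaffected).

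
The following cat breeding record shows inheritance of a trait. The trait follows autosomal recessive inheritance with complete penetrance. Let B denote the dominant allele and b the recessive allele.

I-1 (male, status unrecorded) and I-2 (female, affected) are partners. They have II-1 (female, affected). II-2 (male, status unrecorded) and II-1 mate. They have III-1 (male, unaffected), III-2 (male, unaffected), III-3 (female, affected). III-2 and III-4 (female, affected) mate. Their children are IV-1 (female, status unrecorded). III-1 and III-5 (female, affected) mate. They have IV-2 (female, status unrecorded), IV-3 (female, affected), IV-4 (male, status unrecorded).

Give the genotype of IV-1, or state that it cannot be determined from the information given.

IV-1's phenotype is unrecorded, and no parent or child forces a single allele at both positions; consistent genotype assignments exist with IV-1 as Bb or bb.

cannot be determined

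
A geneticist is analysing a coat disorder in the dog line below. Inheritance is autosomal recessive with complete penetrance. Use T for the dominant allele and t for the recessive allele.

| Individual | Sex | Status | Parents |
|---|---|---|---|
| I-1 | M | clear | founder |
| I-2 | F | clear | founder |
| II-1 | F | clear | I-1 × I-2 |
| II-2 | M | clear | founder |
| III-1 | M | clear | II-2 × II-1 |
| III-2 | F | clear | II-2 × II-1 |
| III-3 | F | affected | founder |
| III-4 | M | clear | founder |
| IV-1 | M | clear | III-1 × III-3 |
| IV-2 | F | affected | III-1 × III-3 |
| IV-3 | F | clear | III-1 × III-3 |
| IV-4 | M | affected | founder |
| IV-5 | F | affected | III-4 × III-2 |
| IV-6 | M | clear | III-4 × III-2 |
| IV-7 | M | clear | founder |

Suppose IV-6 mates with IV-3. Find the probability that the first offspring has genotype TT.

1/3

III-4 is clear so carries T and passed t to IV-5 (tt), so III-4 is Tt.
III-2 is clear so carries T and passed t to IV-5 (tt), so III-2 is Tt.
IV-6 is a clear offspring of III-4 (Tt) × III-2 (Tt), whose cross gives 1/4 TT : 1/2 Tt : 1/4 tt; conditioning on being clear, IV-6 is TT with probability 1/3, Tt with probability 2/3.
IV-3 is clear so carries T and received t from III-3 (tt), so IV-3 is Tt.
Summing over parental genotype combinations, P(offspring has genotype TT) = 1/3·1/2 + 2/3·1/4 = 1/3.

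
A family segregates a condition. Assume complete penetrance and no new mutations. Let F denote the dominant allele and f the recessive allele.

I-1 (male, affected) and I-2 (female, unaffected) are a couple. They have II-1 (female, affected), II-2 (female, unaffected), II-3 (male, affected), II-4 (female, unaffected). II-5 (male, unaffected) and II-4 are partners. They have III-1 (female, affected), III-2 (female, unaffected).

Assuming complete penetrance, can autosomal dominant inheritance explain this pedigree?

No

Under autosomal dominant, III-1 (affected, female) cannot arise from II-5 (unaffected) × II-4 (unaffected).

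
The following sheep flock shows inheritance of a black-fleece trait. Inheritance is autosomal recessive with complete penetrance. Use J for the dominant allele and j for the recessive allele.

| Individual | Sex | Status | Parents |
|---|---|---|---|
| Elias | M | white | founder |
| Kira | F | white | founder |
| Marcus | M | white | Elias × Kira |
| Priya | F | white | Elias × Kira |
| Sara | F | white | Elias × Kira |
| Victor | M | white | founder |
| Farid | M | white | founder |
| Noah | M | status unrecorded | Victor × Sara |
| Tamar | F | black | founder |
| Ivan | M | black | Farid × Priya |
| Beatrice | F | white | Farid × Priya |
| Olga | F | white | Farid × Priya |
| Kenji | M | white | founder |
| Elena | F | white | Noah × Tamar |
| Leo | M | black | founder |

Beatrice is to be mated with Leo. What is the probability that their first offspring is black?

1/3

Farid is white so carries J and passed j to Ivan (jj), so Farid is Jj.
Priya is white so carries J and passed j to Ivan (jj), so Priya is Jj.
Beatrice is a white offspring of Farid (Jj) × Priya (Jj), whose cross gives 1/4 JJ : 1/2 Jj : 1/4 jj; conditioning on being white, Beatrice is JJ with probability 1/3, Jj with probability 2/3.
Leo is black, so Leo is jj.
Summing over parental genotype combinations, P(offspring is black) = 2/3·1/2 = 1/3.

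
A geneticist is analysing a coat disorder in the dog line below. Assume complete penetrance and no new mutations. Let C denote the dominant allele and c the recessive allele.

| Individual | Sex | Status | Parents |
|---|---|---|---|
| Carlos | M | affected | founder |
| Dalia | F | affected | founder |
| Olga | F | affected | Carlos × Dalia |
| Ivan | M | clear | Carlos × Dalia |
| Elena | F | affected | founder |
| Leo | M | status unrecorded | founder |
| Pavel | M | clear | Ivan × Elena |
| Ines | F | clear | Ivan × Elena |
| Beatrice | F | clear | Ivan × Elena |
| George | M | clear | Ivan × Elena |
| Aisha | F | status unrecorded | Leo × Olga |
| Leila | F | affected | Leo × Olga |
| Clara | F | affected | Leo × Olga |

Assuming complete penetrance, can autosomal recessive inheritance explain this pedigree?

No

Under autosomal recessive, Ivan (clear, male) cannot arise from Carlos (affected) × Dalia (affected).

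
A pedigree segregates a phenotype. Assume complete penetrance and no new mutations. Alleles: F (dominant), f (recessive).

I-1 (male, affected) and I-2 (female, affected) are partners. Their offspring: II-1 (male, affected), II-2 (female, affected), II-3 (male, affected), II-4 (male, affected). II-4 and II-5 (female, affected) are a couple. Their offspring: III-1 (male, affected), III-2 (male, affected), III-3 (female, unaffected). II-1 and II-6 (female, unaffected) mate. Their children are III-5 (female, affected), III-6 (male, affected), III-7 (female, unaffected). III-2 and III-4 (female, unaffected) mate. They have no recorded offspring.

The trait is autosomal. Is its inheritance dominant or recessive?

dominant

II-4 and II-5 are both affected yet have an unaffected child III-3. Under a recessive model two affected parents are homozygous and every child would be affected, so the trait cannot be recessive.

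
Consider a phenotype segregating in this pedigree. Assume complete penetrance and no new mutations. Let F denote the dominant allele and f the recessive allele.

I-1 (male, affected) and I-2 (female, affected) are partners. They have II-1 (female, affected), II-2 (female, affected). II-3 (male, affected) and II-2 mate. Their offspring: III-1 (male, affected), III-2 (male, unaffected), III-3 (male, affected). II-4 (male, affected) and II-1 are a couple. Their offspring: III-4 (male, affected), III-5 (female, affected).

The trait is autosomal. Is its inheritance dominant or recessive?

dominant

II-3 and II-2 are both affected yet have an unaffected child III-2. Under a recessive model two affected parents are homozygous and every child would be affected, so the trait cannot be recessive.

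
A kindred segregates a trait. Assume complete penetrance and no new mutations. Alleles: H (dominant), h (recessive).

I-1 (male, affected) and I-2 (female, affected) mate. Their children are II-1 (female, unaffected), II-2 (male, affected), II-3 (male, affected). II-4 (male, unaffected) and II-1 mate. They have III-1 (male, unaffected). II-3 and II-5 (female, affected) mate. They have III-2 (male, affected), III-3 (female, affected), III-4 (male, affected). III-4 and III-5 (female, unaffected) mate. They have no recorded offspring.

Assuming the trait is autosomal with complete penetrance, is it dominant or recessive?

dominant

I-1 and I-2 are both affected yet have an unaffected child II-1. Under a recessive model two affected parents are homozygous and every child would be affected, so the trait cannot be recessive.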